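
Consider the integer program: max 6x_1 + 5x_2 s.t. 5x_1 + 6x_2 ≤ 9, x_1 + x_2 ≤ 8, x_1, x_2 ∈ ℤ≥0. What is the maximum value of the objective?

6

Relaxing integrality, the LP optimum is 10.80 at (x_1,x_2) = (1.8, 0), which is not an integer point.
(x_1,x_2)=(1,0): 5·1+6·0=5≤9, 1·1+1·0=1≤8, objective 6.
(x_1,x_2)=(0,1): 5·0+6·1=6≤9, 1·0+1·1=1≤8, objective 5.
(x_1,x_2)=(0,0): 5·0+6·0=0≤9, 1·0+1·0=0≤8, objective 0.
Maximum is 6 at (x_1,x_2)=(1,0).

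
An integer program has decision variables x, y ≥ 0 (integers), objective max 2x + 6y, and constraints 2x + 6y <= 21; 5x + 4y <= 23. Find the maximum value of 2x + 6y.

Relaxing integrality, the LP optimum is 21.00 at (x,y) = (0, 3.5), which is not an integer point.
(x,y)=(1,3): 2·1+6·3=20≤21, 5·1+4·3=17≤23, objective 20.
(x,y)=(0,3): 2·0+6·3=18≤21, 5·0+4·3=12≤23, objective 18.
(x,y)=(2,2): 2·2+6·2=16≤21, 5·2+4·2=18≤23, objective 16.
(x,y)=(1,2): 2·1+6·2=14≤21, 5·1+4·2=13≤23, objective 14.
The best lattice point is (1,3), giving 20.

20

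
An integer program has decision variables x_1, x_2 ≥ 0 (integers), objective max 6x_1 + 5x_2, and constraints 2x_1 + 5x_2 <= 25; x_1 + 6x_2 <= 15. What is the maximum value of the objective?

72

(x_1,x_2)=(12,0): 2·12+5·0=24≤25, 1·12+6·0=12≤15, objective 72.
(x_1,x_2)=(11,0): 2·11+5·0=22≤25, 1·11+6·0=11≤15, objective 66.
Maximum is 72 at (x_1,x_2)=(12,0).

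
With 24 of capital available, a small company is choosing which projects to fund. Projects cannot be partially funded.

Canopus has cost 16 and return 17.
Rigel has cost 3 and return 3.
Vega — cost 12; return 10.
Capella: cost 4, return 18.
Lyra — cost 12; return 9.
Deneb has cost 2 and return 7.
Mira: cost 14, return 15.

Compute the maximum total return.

Rigel + Capella + Deneb + Mira: cost 3 + 4 + 2 + 14 = 23 ≤ 24, return 3 + 18 + 7 + 15 = 43.
Canopus + Capella + Deneb: cost 16 + 4 + 2 = 22 ≤ 24, return 17 + 18 + 7 = 42.
Best is Rigel, Capella, Deneb, and Mira with total return 43.

43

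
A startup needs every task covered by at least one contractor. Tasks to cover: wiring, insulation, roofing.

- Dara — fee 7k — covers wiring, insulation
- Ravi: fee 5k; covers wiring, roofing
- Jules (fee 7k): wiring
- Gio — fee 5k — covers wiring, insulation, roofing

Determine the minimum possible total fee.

Gio alone covers wiring, insulation, roofing — every task.
Total fee: 5.
No cover costs less than 5.

5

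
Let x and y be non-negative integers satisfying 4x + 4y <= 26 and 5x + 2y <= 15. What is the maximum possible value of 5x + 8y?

48

Relaxing integrality, the LP optimum is 52.00 at (x,y) = (0, 6.5), which is not an integer point.
(x,y)=(0,6): 4·0+4·6=24≤26, 5·0+2·6=12≤15, objective 48.
(x,y)=(1,5): 4·1+4·5=24≤26, 5·1+2·5=15≤15, objective 45.
(x,y)=(0,5): 4·0+4·5=20≤26, 5·0+2·5=10≤15, objective 40.
The best lattice point is (0,6), giving 48.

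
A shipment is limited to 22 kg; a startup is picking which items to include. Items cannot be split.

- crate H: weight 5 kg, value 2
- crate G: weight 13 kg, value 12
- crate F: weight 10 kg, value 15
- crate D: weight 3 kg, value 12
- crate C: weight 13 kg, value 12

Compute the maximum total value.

Allowing fractional choices, the relaxed optimum would be about 35.3, but items are indivisible.
crate F + crate D: weight 10 + 3 = 13 ≤ 22, value 15 + 12 = 27.
crate H + crate F + crate D: weight 5 + 10 + 3 = 18 ≤ 22, value 2 + 15 + 12 = 29.
crate H + crate G + crate D: weight 5 + 13 + 3 = 21 ≤ 22, value 2 + 12 + 12 = 26.
Best is crate H, crate F, and crate D with total value 29.

29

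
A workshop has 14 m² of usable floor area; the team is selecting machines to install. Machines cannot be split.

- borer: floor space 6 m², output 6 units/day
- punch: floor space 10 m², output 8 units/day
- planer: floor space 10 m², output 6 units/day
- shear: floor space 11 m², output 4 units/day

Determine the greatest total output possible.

Allowing fractional choices, the relaxed optimum would be about 12.4, but machines are indivisible.
planer: floor space 10 ≤ 14, output 6.
punch: floor space 10 ≤ 14, output 8.
borer: floor space 6 ≤ 14, output 6.
Best is punch with total output 8.

8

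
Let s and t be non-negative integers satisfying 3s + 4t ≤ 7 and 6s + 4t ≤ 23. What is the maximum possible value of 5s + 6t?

11

The continuous relaxation peaks at (2.33, 0) with value 11.67; rounding to a feasible lattice point costs some objective.
(s,t)=(1,1): 3·1+4·1=7≤7, 6·1+4·1=10≤23, objective 11.
(s,t)=(2,0): 3·2+4·0=6≤7, 6·2+4·0=12≤23, objective 10.
The best lattice point is (1,1), giving 11.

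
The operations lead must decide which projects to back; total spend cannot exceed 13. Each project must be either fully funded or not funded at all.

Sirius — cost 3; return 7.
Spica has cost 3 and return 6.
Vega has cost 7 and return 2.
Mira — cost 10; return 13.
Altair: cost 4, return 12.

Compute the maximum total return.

25

Treat it as a binary knapsack problem.
Take Sirius, Spica, and Altair: cost 3 + 3 + 4 = 10 ≤ 13, return 7 + 6 + 12 = 25.
No other feasible combination does better.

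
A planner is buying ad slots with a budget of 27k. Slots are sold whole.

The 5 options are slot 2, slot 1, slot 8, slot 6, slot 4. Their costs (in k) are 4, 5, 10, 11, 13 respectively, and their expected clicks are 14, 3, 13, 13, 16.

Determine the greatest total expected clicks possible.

slot 2 + slot 8 + slot 6: cost 4 + 10 + 11 = 25 ≤ 27, expected clicks 14 + 13 + 13 = 40.
slot 2 + slot 8 + slot 4: cost 4 + 10 + 13 = 27 ≤ 27, expected clicks 14 + 13 + 16 = 43.
slot 2 + slot 1 + slot 4: cost 4 + 5 + 13 = 22 ≤ 27, expected clicks 14 + 3 + 16 = 33.
Best is slot 2, slot 8, and slot 4 with total expected clicks 43.

43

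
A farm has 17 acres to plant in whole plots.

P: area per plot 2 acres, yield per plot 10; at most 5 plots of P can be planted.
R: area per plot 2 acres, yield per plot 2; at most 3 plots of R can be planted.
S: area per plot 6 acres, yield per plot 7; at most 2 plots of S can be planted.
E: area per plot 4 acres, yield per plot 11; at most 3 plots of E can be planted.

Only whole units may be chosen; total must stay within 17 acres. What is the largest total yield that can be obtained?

63

P has the best ratio (10/2); taking only P gives at most 5×10 = 50 (stopped by the supply cap of 5).
Mixing does better — 5×P, 1×R, and 1×E: area 16 ≤ 17, yield 5·10 + 1·2 + 1·11 = 63.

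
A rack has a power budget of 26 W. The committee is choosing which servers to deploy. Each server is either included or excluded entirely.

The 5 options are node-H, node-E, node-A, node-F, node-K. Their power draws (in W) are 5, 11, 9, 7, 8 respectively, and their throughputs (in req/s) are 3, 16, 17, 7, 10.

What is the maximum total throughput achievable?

Treat it as a binary knapsack problem.
node-A + node-F + node-K: power draw 9 + 7 + 8 = 24 ≤ 26, throughput 17 + 7 + 10 = 34.
node-H + node-E + node-A: power draw 5 + 11 + 9 = 25 ≤ 26, throughput 3 + 16 + 17 = 36.
node-E + node-A: power draw 11 + 9 = 20 ≤ 26, throughput 16 + 17 = 33.
Best is node-H, node-E, and node-A with total throughput 36.

36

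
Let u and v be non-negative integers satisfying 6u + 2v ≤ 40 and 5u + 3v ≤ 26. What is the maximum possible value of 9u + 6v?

Relaxing integrality, the LP optimum is 52.00 at (u,v) = (0, 8.67), which is not an integer point.
(u,v)=(1,7): 6·1+2·7=20≤40, 5·1+3·7=26≤26, objective 51.
(u,v)=(0,8): 6·0+2·8=16≤40, 5·0+3·8=24≤26, objective 48.
(u,v)=(1,6): 6·1+2·6=18≤40, 5·1+3·6=23≤26, objective 45.
(u,v)=(0,7): 6·0+2·7=14≤40, 5·0+3·7=21≤26, objective 42.
No feasible integer point exceeds 51.

51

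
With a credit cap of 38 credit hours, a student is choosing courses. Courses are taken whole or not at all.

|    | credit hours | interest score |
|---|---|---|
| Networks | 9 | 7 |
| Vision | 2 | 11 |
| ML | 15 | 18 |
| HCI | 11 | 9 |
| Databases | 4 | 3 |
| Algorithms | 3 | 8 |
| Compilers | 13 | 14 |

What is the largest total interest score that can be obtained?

54

Allowing fractional choices, the relaxed optimum would be about 55.1, but courses are indivisible.
Vision + ML + HCI + Databases + Algorithms: credit hours 2 + 15 + 11 + 4 + 3 = 35 ≤ 38, interest score 11 + 18 + 9 + 3 + 8 = 49.
Vision + ML + Algorithms + Compilers: credit hours 2 + 15 + 3 + 13 = 33 ≤ 38, interest score 11 + 18 + 8 + 14 = 51.
Vision + ML + Databases + Algorithms + Compilers: credit hours 2 + 15 + 4 + 3 + 13 = 37 ≤ 38, interest score 11 + 18 + 3 + 8 + 14 = 54.
Best is Vision, ML, Databases, Algorithms, and Compilers with total interest score 54.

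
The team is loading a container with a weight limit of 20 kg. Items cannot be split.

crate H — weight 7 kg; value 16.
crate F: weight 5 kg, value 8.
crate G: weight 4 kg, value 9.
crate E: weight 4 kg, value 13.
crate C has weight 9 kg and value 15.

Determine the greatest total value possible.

Allowing fractional choices, the relaxed optimum would be about 46.3, but items are indivisible.
crate H + crate E + crate C: weight 7 + 4 + 9 = 20 ≤ 20, value 16 + 13 + 15 = 44.
crate H + crate G + crate C: weight 7 + 4 + 9 = 20 ≤ 20, value 16 + 9 + 15 = 40.
crate H + crate F + crate G + crate E: weight 7 + 5 + 4 + 4 = 20 ≤ 20, value 16 + 8 + 9 + 13 = 46.
Best is crate H, crate F, crate G, and crate E with total value 46.

46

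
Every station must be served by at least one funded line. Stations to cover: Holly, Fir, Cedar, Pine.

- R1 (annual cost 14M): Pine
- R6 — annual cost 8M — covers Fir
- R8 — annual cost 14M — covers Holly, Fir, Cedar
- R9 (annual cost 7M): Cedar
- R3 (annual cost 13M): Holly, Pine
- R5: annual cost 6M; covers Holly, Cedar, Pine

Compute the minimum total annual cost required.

Choose R6 and R5: together they cover Holly, Fir, Cedar, Pine — every station.
Total annual cost: 8 + 6 = 14.
No cover costs less than 14.

14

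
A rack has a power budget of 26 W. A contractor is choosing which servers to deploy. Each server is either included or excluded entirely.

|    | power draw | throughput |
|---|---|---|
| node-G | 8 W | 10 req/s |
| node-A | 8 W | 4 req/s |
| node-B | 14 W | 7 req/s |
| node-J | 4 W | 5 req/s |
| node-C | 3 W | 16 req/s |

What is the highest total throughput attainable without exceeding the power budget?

35

Allowing fractional choices, the relaxed optimum would be about 36.5, but servers are indivisible.
node-G + node-B + node-C: power draw 8 + 14 + 3 = 25 ≤ 26, throughput 10 + 7 + 16 = 33.
node-G + node-A + node-J + node-C: power draw 8 + 8 + 4 + 3 = 23 ≤ 26, throughput 10 + 4 + 5 + 16 = 35.
node-G + node-J + node-C: power draw 8 + 4 + 3 = 15 ≤ 26, throughput 10 + 5 + 16 = 31.
Best is node-G, node-A, node-J, and node-C with total throughput 35.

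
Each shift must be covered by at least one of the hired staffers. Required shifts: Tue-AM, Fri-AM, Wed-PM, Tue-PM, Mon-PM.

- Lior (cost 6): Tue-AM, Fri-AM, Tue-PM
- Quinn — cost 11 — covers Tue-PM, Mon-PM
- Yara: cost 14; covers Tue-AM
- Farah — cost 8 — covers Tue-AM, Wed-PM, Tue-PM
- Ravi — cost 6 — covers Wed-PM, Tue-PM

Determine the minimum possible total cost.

Choose Lior, Quinn, and Ravi: together they cover Tue-AM, Fri-AM, Wed-PM, Tue-PM, Mon-PM — every shift.
Total cost: 6 + 11 + 6 = 23.
No cover costs less than 23.

23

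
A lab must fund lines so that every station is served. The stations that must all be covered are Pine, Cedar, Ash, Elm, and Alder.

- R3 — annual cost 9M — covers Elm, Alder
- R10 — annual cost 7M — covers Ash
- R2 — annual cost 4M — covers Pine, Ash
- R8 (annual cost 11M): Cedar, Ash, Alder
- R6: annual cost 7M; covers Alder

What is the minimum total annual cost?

Choose R3, R2, and R8: together they cover Pine, Cedar, Ash, Elm, Alder — every station.
Total annual cost: 9 + 4 + 11 = 24.
No cover costs less than 24.

24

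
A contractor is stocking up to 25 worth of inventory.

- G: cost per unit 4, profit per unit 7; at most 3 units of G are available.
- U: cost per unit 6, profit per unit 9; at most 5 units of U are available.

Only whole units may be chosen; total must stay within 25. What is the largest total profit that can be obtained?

Take 3×G and 2×U: cost 24 ≤ 25, profit 3·7 + 2·9 = 39.
G has the best ratio (7/4) and is taken to its limit of 3; remaining capacity is filled optimally with the others.

39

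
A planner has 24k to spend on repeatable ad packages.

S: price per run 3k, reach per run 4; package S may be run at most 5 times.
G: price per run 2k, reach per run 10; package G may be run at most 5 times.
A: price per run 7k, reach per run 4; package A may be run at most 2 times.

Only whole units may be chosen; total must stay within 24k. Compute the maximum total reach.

66

4×S and 5×G: price 22 ≤ 24, reach 4·4 + 5·10 = 66.
2×S, 5×G, and 1×A: price 23 ≤ 24, reach 2·4 + 5·10 + 1·4 = 62.
Best is 66.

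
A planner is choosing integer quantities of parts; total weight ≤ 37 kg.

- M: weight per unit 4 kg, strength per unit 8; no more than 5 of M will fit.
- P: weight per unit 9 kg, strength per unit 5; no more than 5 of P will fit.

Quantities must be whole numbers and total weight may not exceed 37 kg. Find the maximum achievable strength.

45

This is a bounded integer knapsack.
4×M and 2×P: weight 34 ≤ 37, strength 4·8 + 2·5 = 42.
5×M and 1×P: weight 29 ≤ 37, strength 5·8 + 1·5 = 45.
Best is 45.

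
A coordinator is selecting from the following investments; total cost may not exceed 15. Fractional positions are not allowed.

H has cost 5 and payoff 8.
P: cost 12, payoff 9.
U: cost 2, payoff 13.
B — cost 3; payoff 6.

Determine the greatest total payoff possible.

27

This is a 0-1 knapsack instance.
H + U + B: cost 5 + 2 + 3 = 10 ≤ 15, payoff 8 + 13 + 6 = 27.
P + U: cost 12 + 2 = 14 ≤ 15, payoff 9 + 13 = 22.
H + U: cost 5 + 2 = 7 ≤ 15, payoff 8 + 13 = 21.
Best is H, U, and B with total payoff 27.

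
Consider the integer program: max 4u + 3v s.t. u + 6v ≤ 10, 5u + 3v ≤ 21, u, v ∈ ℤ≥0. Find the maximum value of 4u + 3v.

The continuous relaxation peaks at (3.56, 1.07) with value 17.44; rounding to a feasible lattice point costs some objective.
(u,v)=(4,0): 1·4+6·0=4≤10, 5·4+3·0=20≤21, objective 16.
(u,v)=(3,1): 1·3+6·1=9≤10, 5·3+3·1=18≤21, objective 15.
No feasible integer point exceeds 16.

16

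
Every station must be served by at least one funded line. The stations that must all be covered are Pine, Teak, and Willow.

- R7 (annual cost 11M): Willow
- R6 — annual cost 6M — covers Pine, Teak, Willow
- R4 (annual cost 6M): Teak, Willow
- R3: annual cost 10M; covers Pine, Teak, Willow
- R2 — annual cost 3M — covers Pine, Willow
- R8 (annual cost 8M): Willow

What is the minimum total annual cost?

This is an integer covering problem.
The greedy cost-per-new-station heuristic would pick R2 and R6 for 9, but a cheaper cover exists.
R6 alone covers Pine, Teak, Willow — every station.
Total annual cost: 6.
No cover costs less than 6.

6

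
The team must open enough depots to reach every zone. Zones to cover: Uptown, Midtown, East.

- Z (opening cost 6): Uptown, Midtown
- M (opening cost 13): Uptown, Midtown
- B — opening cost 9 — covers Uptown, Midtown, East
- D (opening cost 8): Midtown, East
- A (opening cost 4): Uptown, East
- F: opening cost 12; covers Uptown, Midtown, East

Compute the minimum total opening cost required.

9

The greedy cost-per-new-zone heuristic would pick A and Z for 10, but a cheaper cover exists.
B alone covers Uptown, Midtown, East — every zone.
Total opening cost: 9.
No cover costs less than 9.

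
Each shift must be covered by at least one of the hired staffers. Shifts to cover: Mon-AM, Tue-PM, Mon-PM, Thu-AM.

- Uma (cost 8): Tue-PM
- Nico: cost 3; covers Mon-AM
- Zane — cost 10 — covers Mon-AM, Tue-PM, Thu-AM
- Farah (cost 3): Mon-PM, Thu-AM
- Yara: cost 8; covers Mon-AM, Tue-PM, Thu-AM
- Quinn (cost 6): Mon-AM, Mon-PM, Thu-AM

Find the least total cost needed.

11

This is an integer covering problem.
Choose Farah and Yara: together they cover Mon-AM, Tue-PM, Mon-PM, Thu-AM — every shift.
Total cost: 3 + 8 = 11.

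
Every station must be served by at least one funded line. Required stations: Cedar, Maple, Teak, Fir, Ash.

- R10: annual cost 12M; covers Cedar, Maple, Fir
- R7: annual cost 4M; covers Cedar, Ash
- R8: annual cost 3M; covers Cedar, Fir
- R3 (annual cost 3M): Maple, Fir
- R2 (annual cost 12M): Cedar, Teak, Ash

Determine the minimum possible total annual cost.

Choose R3 and R2: together they cover Cedar, Maple, Teak, Fir, Ash — every station.
Total annual cost: 3 + 12 = 15.

15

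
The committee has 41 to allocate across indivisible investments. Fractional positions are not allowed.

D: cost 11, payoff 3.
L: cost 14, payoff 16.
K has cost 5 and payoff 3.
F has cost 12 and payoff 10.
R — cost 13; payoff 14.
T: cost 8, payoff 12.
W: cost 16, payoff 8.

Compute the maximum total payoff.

45

Take L, K, R, and T: cost 14 + 5 + 13 + 8 = 40 ≤ 41, payoff 16 + 3 + 14 + 12 = 45.
No other feasible combination does better.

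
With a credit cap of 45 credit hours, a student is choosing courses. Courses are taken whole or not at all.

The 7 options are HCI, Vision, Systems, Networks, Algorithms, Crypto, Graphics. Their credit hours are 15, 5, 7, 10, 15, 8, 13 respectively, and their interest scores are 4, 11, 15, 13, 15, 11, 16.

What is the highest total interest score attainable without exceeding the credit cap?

66

This is a 0-1 knapsack instance.
Take Vision, Systems, Networks, Crypto, and Graphics: credit hours 5 + 7 + 10 + 8 + 13 = 43 ≤ 45, interest score 11 + 15 + 13 + 11 + 16 = 66.
No other feasible combination does better.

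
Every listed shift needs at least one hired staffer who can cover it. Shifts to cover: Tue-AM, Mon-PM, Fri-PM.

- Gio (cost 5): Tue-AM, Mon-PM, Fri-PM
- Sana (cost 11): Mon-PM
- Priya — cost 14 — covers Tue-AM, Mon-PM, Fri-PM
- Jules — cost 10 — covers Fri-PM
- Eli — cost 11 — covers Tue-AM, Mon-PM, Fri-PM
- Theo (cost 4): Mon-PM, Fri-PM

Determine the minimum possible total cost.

This is a weighted set-cover instance.
Gio alone covers Tue-AM, Mon-PM, Fri-PM — every shift.
Total cost: 5.

5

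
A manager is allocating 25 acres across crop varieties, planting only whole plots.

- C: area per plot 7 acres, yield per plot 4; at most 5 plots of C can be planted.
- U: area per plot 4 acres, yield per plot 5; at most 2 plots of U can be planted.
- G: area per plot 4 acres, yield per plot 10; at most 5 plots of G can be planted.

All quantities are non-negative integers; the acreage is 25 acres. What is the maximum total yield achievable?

This is a bounded integer knapsack.
Take 1×U and 5×G: area 24 ≤ 25, yield 1·5 + 5·10 = 55.
G has the best ratio (10/4) and is taken to its limit of 5; remaining capacity is filled optimally with the others.

55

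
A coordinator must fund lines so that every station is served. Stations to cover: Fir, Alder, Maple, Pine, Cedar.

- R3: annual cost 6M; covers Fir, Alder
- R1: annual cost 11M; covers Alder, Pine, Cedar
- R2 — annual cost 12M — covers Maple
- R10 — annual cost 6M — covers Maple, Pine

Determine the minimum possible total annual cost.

23

Choose R3, R1, and R10: together they cover Fir, Alder, Maple, Pine, Cedar — every station.
Total annual cost: 6 + 11 + 6 = 23.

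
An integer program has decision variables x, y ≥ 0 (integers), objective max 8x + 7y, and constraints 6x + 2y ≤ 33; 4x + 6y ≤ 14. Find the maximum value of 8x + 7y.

24

(x,y)=(3,0): 6·3+2·0=18≤33, 4·3+6·0=12≤14, objective 24.
(x,y)=(2,1): 6·2+2·1=14≤33, 4·2+6·1=14≤14, objective 23.
(x,y)=(2,0): 6·2+2·0=12≤33, 4·2+6·0=8≤14, objective 16.
No feasible integer point exceeds 24.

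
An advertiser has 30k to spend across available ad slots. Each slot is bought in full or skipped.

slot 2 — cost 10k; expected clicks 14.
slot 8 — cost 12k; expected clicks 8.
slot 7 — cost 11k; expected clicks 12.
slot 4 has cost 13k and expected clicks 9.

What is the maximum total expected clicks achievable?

Treat it as a binary knapsack problem.
Take slot 2 and slot 7: cost 10 + 11 = 21 ≤ 30, expected clicks 14 + 12 = 26.
No other feasible combination does better.

26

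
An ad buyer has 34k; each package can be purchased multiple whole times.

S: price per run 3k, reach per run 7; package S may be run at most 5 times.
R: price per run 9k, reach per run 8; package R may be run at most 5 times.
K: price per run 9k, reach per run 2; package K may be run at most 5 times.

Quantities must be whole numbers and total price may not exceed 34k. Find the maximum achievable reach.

5×S, 1×R, and 1×K: price 33 ≤ 34, reach 5·7 + 1·8 + 1·2 = 45.
5×S and 2×R: price 33 ≤ 34, reach 5·7 + 2·8 = 51.
Best is 51.

51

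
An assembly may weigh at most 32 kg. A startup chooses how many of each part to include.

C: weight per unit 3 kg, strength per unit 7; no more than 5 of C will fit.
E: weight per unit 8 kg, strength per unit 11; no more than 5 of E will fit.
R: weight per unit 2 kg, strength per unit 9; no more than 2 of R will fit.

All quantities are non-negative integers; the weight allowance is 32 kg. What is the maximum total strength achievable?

68

This is a bounded integer knapsack.
R has the best ratio (9/2); taking only R gives at most 2×9 = 18 (stopped by the supply cap of 2).
Mixing does better — 4×C, 2×E, and 2×R: weight 32 ≤ 32, strength 4·7 + 2·11 + 2·9 = 68.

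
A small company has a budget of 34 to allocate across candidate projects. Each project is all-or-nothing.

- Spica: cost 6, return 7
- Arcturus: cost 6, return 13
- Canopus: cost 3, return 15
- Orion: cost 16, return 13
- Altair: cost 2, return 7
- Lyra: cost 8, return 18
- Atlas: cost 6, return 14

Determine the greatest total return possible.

74

Treat it as a binary knapsack problem.
Take Spica, Arcturus, Canopus, Altair, Lyra, and Atlas: cost 6 + 6 + 3 + 2 + 8 + 6 = 31 ≤ 34, return 7 + 13 + 15 + 7 + 18 + 14 = 74.
No other feasible combination does better.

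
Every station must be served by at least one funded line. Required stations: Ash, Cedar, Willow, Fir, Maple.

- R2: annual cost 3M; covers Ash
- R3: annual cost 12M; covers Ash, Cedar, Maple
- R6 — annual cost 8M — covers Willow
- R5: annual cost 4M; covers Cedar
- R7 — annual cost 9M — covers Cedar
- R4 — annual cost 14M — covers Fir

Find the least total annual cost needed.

34

The greedy cost-per-new-station heuristic would pick R2, R5, R6, R3, and R4 for 41, but a cheaper cover exists.
Choose R3, R6, and R4: together they cover Ash, Cedar, Willow, Fir, Maple — every station.
Total annual cost: 12 + 8 + 14 = 34.
No cover costs less than 34.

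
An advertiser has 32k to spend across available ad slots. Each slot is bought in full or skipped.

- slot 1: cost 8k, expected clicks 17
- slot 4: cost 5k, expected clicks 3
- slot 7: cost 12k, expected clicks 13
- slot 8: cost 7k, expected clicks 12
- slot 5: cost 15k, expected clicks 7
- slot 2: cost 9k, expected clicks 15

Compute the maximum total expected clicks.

This is an integer program with binary decision variables.
Allowing fractional choices, the relaxed optimum would be about 52.7, but ad slots are indivisible.
slot 1 + slot 7 + slot 2: cost 8 + 12 + 9 = 29 ≤ 32, expected clicks 17 + 13 + 15 = 45.
slot 1 + slot 4 + slot 7 + slot 8: cost 8 + 5 + 12 + 7 = 32 ≤ 32, expected clicks 17 + 3 + 13 + 12 = 45.
slot 1 + slot 4 + slot 8 + slot 2: cost 8 + 5 + 7 + 9 = 29 ≤ 32, expected clicks 17 + 3 + 12 + 15 = 47.
Best is slot 1, slot 4, slot 8, and slot 2 with total expected clicks 47.

47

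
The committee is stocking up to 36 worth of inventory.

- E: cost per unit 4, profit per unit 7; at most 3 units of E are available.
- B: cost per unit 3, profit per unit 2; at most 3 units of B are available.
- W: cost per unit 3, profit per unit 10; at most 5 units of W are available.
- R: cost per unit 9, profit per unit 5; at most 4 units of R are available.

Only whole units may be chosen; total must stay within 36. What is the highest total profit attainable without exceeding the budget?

77

W has the best ratio (10/3); taking only W gives at most 5×10 = 50 (stopped by the supply cap of 5).
Mixing does better — 3×E, 3×B, and 5×W: cost 36 ≤ 36, profit 3·7 + 3·2 + 5·10 = 77.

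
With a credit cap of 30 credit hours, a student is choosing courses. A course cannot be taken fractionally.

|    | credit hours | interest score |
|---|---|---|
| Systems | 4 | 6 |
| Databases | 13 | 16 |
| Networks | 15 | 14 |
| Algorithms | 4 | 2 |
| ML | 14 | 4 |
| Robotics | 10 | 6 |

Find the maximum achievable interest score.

Databases + Networks: credit hours 13 + 15 = 28 ≤ 30, interest score 16 + 14 = 30.
Systems + Networks + Robotics: credit hours 4 + 15 + 10 = 29 ≤ 30, interest score 6 + 14 + 6 = 26.
Systems + Databases + Robotics: credit hours 4 + 13 + 10 = 27 ≤ 30, interest score 6 + 16 + 6 = 28.
Best is Databases and Networks with total interest score 30.

30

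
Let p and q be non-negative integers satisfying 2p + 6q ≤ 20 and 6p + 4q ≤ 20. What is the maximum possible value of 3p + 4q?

15

Relaxing integrality, the LP optimum is 15.71 at (p,q) = (1.43, 2.86), which is not an integer point.
(p,q)=(1,3) is feasible, giving 15.
(p,q)=(2,2) is feasible, giving 14.
(p,q)=(0,3) is feasible, giving 12.
The best lattice point is (1,3), giving 15.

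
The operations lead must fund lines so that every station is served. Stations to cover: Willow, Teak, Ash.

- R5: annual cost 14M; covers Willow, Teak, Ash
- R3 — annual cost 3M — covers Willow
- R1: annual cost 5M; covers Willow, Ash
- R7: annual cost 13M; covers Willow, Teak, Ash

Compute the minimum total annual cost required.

R7 alone covers Willow, Teak, Ash — every station.
Total annual cost: 13.

13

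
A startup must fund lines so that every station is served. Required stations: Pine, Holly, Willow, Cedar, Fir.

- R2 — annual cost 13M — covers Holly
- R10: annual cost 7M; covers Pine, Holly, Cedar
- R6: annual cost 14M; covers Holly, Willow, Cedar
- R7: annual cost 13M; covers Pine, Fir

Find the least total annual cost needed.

The greedy cost-per-new-station heuristic would pick R10, R7, and R6 for 34, but a cheaper cover exists.
Choose R6 and R7: together they cover Pine, Holly, Willow, Cedar, Fir — every station.
Total annual cost: 14 + 13 = 27.
No cover costs less than 27.

27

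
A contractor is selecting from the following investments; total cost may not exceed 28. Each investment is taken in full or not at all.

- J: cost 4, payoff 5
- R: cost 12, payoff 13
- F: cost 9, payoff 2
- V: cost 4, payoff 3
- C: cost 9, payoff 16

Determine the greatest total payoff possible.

Take J, R, and C: cost 4 + 12 + 9 = 25 ≤ 28, payoff 5 + 13 + 16 = 34.
No other feasible combination does better.

34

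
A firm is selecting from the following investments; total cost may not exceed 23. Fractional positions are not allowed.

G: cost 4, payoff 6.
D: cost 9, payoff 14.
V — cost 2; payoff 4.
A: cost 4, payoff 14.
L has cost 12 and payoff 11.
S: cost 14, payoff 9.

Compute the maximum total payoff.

This is a 0-1 knapsack instance.
Allowing fractional choices, the relaxed optimum would be about 41.7, but investments are indivisible.
G + D + A: cost 4 + 9 + 4 = 17 ≤ 23, payoff 6 + 14 + 14 = 34.
G + D + V + A: cost 4 + 9 + 2 + 4 = 19 ≤ 23, payoff 6 + 14 + 4 + 14 = 38.
G + V + A + L: cost 4 + 2 + 4 + 12 = 22 ≤ 23, payoff 6 + 4 + 14 + 11 = 35.
Best is G, D, V, and A with total payoff 38.

38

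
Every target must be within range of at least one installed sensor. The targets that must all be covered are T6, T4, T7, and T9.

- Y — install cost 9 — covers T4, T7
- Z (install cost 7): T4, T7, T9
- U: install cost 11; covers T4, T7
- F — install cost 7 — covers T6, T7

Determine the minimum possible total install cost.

14

Choose Z and F: together they cover T6, T4, T7, T9 — every target.
Total install cost: 7 + 7 = 14.
No cover costs less than 14.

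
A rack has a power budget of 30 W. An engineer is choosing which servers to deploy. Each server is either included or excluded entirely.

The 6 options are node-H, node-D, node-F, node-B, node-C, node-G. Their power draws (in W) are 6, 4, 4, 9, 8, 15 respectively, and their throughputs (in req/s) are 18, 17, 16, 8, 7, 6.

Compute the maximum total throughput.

Treat it as a binary knapsack problem.
node-H + node-D + node-F + node-C: power draw 6 + 4 + 4 + 8 = 22 ≤ 30, throughput 18 + 17 + 16 + 7 = 58.
node-H + node-D + node-F + node-B: power draw 6 + 4 + 4 + 9 = 23 ≤ 30, throughput 18 + 17 + 16 + 8 = 59.
Best is node-H, node-D, node-F, and node-B with total throughput 59.

59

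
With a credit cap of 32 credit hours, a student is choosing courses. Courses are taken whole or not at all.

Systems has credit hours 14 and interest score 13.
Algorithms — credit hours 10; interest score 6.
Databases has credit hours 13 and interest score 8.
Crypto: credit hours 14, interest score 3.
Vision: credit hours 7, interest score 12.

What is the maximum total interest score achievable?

31

Allowing fractional choices, the relaxed optimum would be about 31.8, but courses are indivisible.
Algorithms + Databases + Vision: credit hours 10 + 13 + 7 = 30 ≤ 32, interest score 6 + 8 + 12 = 26.
Systems + Vision: credit hours 14 + 7 = 21 ≤ 32, interest score 13 + 12 = 25.
Systems + Algorithms + Vision: credit hours 14 + 10 + 7 = 31 ≤ 32, interest score 13 + 6 + 12 = 31.
Best is Systems, Algorithms, and Vision with total interest score 31.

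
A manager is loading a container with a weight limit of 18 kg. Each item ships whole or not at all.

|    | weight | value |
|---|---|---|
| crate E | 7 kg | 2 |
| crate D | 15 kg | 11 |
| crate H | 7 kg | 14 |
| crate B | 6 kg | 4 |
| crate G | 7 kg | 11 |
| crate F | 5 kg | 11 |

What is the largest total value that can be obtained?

29

Take crate H, crate B, and crate F: weight 7 + 6 + 5 = 18 ≤ 18, value 14 + 4 + 11 = 29.
No other feasible combination does better.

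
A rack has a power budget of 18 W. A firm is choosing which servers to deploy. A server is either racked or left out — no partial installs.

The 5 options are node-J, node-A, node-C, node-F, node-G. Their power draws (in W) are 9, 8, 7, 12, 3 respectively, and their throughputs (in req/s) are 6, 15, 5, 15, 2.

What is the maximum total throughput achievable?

22

Take node-A, node-C, and node-G: power draw 8 + 7 + 3 = 18 ≤ 18, throughput 15 + 5 + 2 = 22.
No other feasible combination does better.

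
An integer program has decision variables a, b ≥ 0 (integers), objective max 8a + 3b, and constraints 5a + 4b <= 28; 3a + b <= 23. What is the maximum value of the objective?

40

(a,b)=(5,0) is feasible, giving 40.
(a,b)=(4,1) is feasible, giving 35.
(a,b)=(4,0) is feasible, giving 32.
Maximum is 40 at (a,b)=(5,0).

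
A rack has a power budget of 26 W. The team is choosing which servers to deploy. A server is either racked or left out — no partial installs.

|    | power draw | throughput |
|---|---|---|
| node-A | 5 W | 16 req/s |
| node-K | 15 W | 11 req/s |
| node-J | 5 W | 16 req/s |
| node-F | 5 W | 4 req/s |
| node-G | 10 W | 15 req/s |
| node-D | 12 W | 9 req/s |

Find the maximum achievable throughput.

51

Allowing fractional choices, the relaxed optimum would be about 51.8, but servers are indivisible.
node-A + node-J + node-G: power draw 5 + 5 + 10 = 20 ≤ 26, throughput 16 + 16 + 15 = 47.
node-A + node-J + node-F + node-G: power draw 5 + 5 + 5 + 10 = 25 ≤ 26, throughput 16 + 16 + 4 + 15 = 51.
Best is node-A, node-J, node-F, and node-G with total throughput 51.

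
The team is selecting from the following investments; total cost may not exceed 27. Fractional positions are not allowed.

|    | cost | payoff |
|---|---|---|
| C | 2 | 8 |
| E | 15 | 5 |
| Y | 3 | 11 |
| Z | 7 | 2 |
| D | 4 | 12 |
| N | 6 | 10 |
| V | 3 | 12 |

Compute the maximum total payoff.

This is an integer program with binary decision variables.
Take C, Y, Z, D, N, and V: cost 2 + 3 + 7 + 4 + 6 + 3 = 25 ≤ 27, payoff 8 + 11 + 2 + 12 + 10 + 12 = 55.
No other feasible combination does better.

55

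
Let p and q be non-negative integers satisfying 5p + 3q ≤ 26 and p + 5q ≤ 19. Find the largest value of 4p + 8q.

The continuous relaxation peaks at (3.32, 3.14) with value 38.36; rounding to a feasible lattice point costs some objective.
(p,q)=(3,3): 5·3+3·3=24≤26, 1·3+5·3=18≤19, objective 36.
(p,q)=(4,2): 5·4+3·2=26≤26, 1·4+5·2=14≤19, objective 32.
(p,q)=(2,3): 5·2+3·3=19≤26, 1·2+5·3=17≤19, objective 32.
No feasible integer point exceeds 36.

36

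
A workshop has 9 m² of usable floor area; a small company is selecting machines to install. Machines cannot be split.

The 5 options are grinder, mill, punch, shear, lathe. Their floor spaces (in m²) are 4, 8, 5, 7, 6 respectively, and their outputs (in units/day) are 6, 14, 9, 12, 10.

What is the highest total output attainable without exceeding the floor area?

15

shear: floor space 7 ≤ 9, output 12.
mill: floor space 8 ≤ 9, output 14.
grinder + punch: floor space 4 + 5 = 9 ≤ 9, output 6 + 9 = 15.
Best is grinder and punch with total output 15.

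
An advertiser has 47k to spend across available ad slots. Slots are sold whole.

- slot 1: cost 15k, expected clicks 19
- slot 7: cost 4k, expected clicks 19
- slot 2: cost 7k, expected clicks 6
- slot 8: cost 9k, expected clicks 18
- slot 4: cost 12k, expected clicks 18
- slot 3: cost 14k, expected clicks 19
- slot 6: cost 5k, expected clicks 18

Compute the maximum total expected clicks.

93

This is a 0-1 knapsack instance.
slot 1 + slot 7 + slot 8 + slot 3 + slot 6: cost 15 + 4 + 9 + 14 + 5 = 47 ≤ 47, expected clicks 19 + 19 + 18 + 19 + 18 = 93.
slot 7 + slot 8 + slot 4 + slot 3 + slot 6: cost 4 + 9 + 12 + 14 + 5 = 44 ≤ 47, expected clicks 19 + 18 + 18 + 19 + 18 = 92.
slot 1 + slot 7 + slot 8 + slot 4 + slot 6: cost 15 + 4 + 9 + 12 + 5 = 45 ≤ 47, expected clicks 19 + 19 + 18 + 18 + 18 = 92.
Best is slot 1, slot 7, slot 8, slot 3, and slot 6 with total expected clicks 93.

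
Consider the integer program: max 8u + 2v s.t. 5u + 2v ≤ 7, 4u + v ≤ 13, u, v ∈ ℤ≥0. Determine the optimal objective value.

Relaxing integrality, the LP optimum is 11.20 at (u,v) = (1.4, 0), which is not an integer point.
(u,v)=(1,1): 5·1+2·1=7≤7, 4·1+1·1=5≤13, objective 10.
(u,v)=(1,0): 5·1+2·0=5≤7, 4·1+1·0=4≤13, objective 8.
The best lattice point is (1,1), giving 10.

10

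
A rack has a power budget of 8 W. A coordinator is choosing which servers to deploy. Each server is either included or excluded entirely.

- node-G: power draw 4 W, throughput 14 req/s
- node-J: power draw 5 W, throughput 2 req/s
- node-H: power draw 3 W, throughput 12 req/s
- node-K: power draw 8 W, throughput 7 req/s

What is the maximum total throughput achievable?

node-G: power draw 4 ≤ 8, throughput 14.
node-G + node-H: power draw 4 + 3 = 7 ≤ 8, throughput 14 + 12 = 26.
node-J + node-H: power draw 5 + 3 = 8 ≤ 8, throughput 2 + 12 = 14.
Best is node-G and node-H with total throughput 26.

26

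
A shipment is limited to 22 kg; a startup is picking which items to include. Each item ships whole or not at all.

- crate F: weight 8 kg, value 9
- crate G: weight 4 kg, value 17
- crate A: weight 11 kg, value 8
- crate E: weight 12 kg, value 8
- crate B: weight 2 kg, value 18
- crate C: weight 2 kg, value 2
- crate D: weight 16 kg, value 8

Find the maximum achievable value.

46

Allowing fractional choices, the relaxed optimum would be about 50.4, but items are indivisible.
crate G + crate E + crate B + crate C: weight 4 + 12 + 2 + 2 = 20 ≤ 22, value 17 + 8 + 18 + 2 = 45.
crate G + crate A + crate B + crate C: weight 4 + 11 + 2 + 2 = 19 ≤ 22, value 17 + 8 + 18 + 2 = 45.
crate F + crate G + crate B + crate C: weight 8 + 4 + 2 + 2 = 16 ≤ 22, value 9 + 17 + 18 + 2 = 46.
Best is crate F, crate G, crate B, and crate C with total value 46.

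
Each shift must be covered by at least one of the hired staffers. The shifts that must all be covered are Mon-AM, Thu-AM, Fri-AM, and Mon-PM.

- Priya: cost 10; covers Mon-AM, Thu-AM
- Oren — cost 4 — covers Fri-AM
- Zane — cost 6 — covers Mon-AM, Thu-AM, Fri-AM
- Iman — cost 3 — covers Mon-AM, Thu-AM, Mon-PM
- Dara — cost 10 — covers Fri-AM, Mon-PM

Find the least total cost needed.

Choose Oren and Iman: together they cover Mon-AM, Thu-AM, Fri-AM, Mon-PM — every shift.
Total cost: 4 + 3 = 7.

7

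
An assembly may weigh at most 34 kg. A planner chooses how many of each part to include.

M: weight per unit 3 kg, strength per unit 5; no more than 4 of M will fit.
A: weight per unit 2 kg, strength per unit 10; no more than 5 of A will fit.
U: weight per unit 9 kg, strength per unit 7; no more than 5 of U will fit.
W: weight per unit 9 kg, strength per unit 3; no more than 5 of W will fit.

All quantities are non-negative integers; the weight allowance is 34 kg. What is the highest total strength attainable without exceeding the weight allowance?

This is a bounded integer knapsack.
A has the best ratio (10/2); taking only A gives at most 5×10 = 50 (stopped by the supply cap of 5).
Mixing does better — 4×M, 5×A, and 1×U: weight 31 ≤ 34, strength 4·5 + 5·10 + 1·7 = 77.

77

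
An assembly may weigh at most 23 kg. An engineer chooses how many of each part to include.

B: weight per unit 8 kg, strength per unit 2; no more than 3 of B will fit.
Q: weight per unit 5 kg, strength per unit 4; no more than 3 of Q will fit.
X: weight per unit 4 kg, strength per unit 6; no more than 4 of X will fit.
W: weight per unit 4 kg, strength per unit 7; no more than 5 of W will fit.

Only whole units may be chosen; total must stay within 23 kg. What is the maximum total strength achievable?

35

5×W: weight 20 ≤ 23, strength 5·7 = 35.
1×X and 4×W: weight 20 ≤ 23, strength 1·6 + 4·7 = 34.
Best is 35.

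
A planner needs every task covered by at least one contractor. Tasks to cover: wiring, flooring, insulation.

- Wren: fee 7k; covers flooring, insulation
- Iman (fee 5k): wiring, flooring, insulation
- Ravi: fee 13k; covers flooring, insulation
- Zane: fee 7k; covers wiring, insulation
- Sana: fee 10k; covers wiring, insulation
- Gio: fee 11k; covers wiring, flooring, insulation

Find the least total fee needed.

5

This is an integer covering problem.
Iman alone covers wiring, flooring, insulation — every task.
Total fee: 5.
No cover costs less than 5.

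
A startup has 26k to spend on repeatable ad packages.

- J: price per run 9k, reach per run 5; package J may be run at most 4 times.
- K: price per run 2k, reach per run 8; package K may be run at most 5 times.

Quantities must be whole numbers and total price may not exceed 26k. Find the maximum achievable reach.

45

1×J and 5×K: price 19 ≤ 26, reach 1·5 + 5·8 = 45.
2×J and 4×K: price 26 ≤ 26, reach 2·5 + 4·8 = 42.
Best is 45.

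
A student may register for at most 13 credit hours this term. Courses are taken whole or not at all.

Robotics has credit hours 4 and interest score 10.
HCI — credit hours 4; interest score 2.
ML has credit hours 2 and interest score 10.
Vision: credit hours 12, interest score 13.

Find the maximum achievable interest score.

22

This is an integer program with binary decision variables.
Allowing fractional choices, the relaxed optimum would be about 27.6, but courses are indivisible.
Robotics + HCI + ML: credit hours 4 + 4 + 2 = 10 ≤ 13, interest score 10 + 2 + 10 = 22.
Robotics + ML: credit hours 4 + 2 = 6 ≤ 13, interest score 10 + 10 = 20.
Vision: credit hours 12 ≤ 13, interest score 13.
Best is Robotics, HCI, and ML with total interest score 22.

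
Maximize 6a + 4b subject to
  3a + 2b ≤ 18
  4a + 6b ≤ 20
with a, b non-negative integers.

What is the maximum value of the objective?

30

(a,b)=(5,0): 3·5+2·0=15≤18, 4·5+6·0=20≤20, objective 30.
(a,b)=(4,0): 3·4+2·0=12≤18, 4·4+6·0=16≤20, objective 24.
No feasible integer point exceeds 30.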